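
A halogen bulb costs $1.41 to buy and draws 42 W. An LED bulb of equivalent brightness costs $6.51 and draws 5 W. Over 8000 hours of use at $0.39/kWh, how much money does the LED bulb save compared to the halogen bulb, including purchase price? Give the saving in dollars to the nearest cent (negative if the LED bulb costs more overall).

halogen bulb: $1.41 + (42/1000) kW × 8000 h × $0.39 = $1.41 + $131.04 = $132.45
LED bulb: $6.51 + (5/1000) kW × 8000 h × $0.39 = $6.51 + $15.6 = $22.11
Saving = $132.45 − $22.11 = $110.34

$110.34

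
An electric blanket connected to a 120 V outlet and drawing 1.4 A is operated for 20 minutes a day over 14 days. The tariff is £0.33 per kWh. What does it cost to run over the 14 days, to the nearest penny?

£0.26

Power = 1.4 A × 120 V = 168 W = 0.168 kW
Runtime = 20 min × 14 = 280 min = 4.666666… h
Energy = 0.168 kW × 4.666666… h = 0.784 kWh
Cost = 0.784 kWh × £0.33/kWh = £0.26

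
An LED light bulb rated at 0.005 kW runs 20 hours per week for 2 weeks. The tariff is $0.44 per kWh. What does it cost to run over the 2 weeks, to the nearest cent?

$0.09

Runtime = 20 h/week × 2 weeks = 40 h
Energy = 0.005 kW × 40 h = 0.2 kWh
Cost = 0.2 kWh × $0.44/kWh = $0.09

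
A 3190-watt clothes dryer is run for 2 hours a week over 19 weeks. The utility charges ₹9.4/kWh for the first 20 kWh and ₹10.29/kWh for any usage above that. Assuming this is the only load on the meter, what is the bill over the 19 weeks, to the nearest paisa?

Runtime = 2 h/week × 19 weeks = 38 h
Energy = 3.19 kW × 38 h = 121.22 kWh
Tier 1 (0–20 kWh): 20 × ₹9.4 = ₹188
Above 20 kWh: 101.22 × ₹10.29 = ₹1041.5538
Bill = ₹1229.55

₹1229.55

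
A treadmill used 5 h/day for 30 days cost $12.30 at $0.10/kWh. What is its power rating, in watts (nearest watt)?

Energy = $12.30 ÷ $0.10/kWh = 123 kWh
Runtime = 5 h/day × 30 days = 150 h
Power = 123 kWh ÷ 150 h = 0.82 kW = 820 W

820 W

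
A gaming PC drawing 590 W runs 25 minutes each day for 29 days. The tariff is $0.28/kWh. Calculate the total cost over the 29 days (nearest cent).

Runtime = 25 min × 29 = 725 min = 12.083333… h
Energy = 0.59 kW × 12.083333… h = 7.129166… kWh
Cost = 7.129166… kWh × $0.28/kWh = $2.00

$2.00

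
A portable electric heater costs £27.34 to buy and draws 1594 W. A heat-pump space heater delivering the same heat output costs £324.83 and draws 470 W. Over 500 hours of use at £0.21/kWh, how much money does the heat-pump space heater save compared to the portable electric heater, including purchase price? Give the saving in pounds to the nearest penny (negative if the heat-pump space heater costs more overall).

portable electric heater: £27.34 + (1594/1000) kW × 500 h × £0.21 = £27.34 + £167.37 = £194.71
heat-pump space heater: £324.83 + (470/1000) kW × 500 h × £0.21 = £324.83 + £49.35 = £374.18
Saving = £194.71 − £374.18 = −£179.47

-£179.47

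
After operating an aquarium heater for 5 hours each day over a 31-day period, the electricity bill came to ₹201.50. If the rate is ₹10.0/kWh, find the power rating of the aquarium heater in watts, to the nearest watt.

Energy = ₹201.50 ÷ ₹10.0/kWh = 20.15 kWh
Runtime = 5 h/day × 31 days = 155 h
Power = 20.15 kWh ÷ 155 h = 0.13 kW = 130 W

130 W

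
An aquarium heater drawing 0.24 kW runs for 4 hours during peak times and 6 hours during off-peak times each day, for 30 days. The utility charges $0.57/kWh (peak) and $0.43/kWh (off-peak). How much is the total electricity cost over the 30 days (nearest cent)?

Peak energy = 0.24 kW × 4 h × 30 = 28.8 kWh
Off-peak energy = 0.24 kW × 6 h × 30 = 43.2 kWh
Cost = 28.8 × $0.57 + 43.2 × $0.43 = $16.416 + $18.576 = $34.99

$34.99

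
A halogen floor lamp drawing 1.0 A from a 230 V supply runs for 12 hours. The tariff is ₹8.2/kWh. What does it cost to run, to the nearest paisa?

Power = 1.0 A × 230 V = 230 W = 0.23 kW
Energy = 0.23 kW × 12 h = 2.76 kWh
Cost = 2.76 kWh × ₹8.2/kWh = ₹22.63

₹22.63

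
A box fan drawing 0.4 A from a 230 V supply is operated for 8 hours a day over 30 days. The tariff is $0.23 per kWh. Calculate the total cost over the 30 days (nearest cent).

Power = 0.4 A × 230 V = 92 W = 0.092 kW
Runtime = 8 h/day × 30 days = 240 h
Energy = 0.092 kW × 240 h = 22.08 kWh
Cost = 22.08 kWh × $0.23/kWh = $5.08

$5.08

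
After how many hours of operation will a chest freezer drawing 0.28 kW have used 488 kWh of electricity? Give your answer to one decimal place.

Hours = 488 kWh ÷ 0.28 kW = 1742.9 h

1742.9 h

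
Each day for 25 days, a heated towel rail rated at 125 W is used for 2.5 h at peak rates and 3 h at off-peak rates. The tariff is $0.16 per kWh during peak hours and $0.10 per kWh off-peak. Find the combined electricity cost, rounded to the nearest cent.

$2.19

Peak energy = 0.125 kW × 2.5 h × 25 = 7.8125 kWh
Off-peak energy = 0.125 kW × 3 h × 25 = 9.375 kWh
Cost = 7.8125 × $0.16 + 9.375 × $0.10 = $1.25 + $0.9375 = $2.19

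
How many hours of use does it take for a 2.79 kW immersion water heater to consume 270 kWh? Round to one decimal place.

96.8 h

Hours = 270 kWh ÷ 2.79 kW = 96.8 h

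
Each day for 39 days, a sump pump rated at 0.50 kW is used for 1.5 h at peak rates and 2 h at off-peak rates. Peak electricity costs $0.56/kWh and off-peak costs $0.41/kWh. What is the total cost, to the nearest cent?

$32.37

Peak energy = 0.5 kW × 1.5 h × 39 = 29.25 kWh
Off-peak energy = 0.5 kW × 2 h × 39 = 39 kWh
Cost = 29.25 × $0.56 + 39 × $0.41 = $16.38 + $15.99 = $32.37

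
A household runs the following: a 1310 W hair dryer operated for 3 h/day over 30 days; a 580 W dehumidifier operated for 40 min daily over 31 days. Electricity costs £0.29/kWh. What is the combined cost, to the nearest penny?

hair dryer: Runtime = 3 h/day × 30 days = 90 h
hair dryer: 1.31 kW × 90 h = 117.9 kWh
dehumidifier: Runtime = 40 min × 31 = 1240 min = 20.666666… h
dehumidifier: 0.58 kW × 20.666666… h = 11.986666… kWh
Total energy = 129.886666… kWh
Cost = 129.886666… × £0.29 = £37.67

£37.67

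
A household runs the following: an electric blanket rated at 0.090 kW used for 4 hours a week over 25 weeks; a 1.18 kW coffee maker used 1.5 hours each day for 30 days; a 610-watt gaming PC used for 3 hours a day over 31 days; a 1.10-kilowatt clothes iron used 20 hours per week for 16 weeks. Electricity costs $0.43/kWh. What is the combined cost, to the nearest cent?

electric blanket: Runtime = 4 h/week × 25 weeks = 100 h
electric blanket: 0.09 kW × 100 h = 9 kWh
coffee maker: Runtime = 1.5 h/day × 30 days = 45 h
coffee maker: 1.18 kW × 45 h = 53.1 kWh
gaming PC: Runtime = 3 h/day × 31 days = 93 h
gaming PC: 0.61 kW × 93 h = 56.73 kWh
clothes iron: Runtime = 20 h/week × 16 weeks = 320 h
clothes iron: 1.1 kW × 320 h = 352 kWh
Total energy = 470.83 kWh
Cost = 470.83 × $0.43 = $202.46

$202.46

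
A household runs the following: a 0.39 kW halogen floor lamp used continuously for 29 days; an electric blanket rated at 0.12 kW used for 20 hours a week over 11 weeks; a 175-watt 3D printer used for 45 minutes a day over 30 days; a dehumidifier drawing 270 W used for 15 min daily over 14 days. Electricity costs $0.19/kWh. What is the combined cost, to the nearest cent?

$57.52

halogen floor lamp: Runtime = 24 h × 29 = 696 h
halogen floor lamp: 0.39 kW × 696 h = 271.44 kWh
electric blanket: Runtime = 20 h/week × 11 weeks = 220 h
electric blanket: 0.12 kW × 220 h = 26.4 kWh
3D printer: Runtime = 45 min × 30 = 1350 min = 22.5 h
3D printer: 0.175 kW × 22.5 h = 3.9375 kWh
dehumidifier: Runtime = 15 min × 14 = 210 min = 3.5 h
dehumidifier: 0.27 kW × 3.5 h = 0.945 kWh
Total energy = 302.7225 kWh
Cost = 302.7225 × $0.19 = $57.52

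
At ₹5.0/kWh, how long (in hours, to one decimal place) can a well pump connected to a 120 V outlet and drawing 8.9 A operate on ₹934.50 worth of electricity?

Power = 8.9 A × 120 V = 1068 W = 1.068 kW
Energy available = ₹934.50 ÷ ₹5.0/kWh = 186.9 kWh
Hours = 186.9 kWh ÷ 1.068 kW = 175.0 h

175.0 h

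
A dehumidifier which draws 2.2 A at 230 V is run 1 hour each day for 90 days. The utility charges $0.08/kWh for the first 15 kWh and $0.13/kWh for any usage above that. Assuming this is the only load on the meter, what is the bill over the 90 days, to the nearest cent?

Power = 2.2 A × 230 V = 506 W = 0.506 kW
Runtime = 1 h/day × 90 days = 90 h
Energy = 0.506 kW × 90 h = 45.54 kWh
Tier 1 (0–15 kWh): 15 × $0.08 = $1.2
Above 15 kWh: 30.54 × $0.13 = $3.9702
Bill = $5.17

$5.17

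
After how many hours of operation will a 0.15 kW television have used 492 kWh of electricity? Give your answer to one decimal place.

3280.0 h

Hours = 492 kWh ÷ 0.15 kW = 3280.0 h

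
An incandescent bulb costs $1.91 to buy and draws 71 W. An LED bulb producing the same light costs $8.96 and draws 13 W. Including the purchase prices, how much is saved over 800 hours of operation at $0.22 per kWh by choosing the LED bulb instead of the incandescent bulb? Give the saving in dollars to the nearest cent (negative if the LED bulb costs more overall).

$3.16

incandescent bulb: $1.91 + (71/1000) kW × 800 h × $0.22 = $1.91 + $12.496 = $14.406
LED bulb: $8.96 + (13/1000) kW × 800 h × $0.22 = $8.96 + $2.288 = $11.248
Saving = $14.406 − $11.248 = $3.158 → $3.16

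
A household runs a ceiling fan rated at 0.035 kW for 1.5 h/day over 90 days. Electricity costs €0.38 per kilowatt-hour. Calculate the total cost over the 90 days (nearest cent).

€1.80

Runtime = 1.5 h/day × 90 days = 135 h
Energy = 0.035 kW × 135 h = 4.725 kWh
Cost = 4.725 kWh × €0.38/kWh = €1.80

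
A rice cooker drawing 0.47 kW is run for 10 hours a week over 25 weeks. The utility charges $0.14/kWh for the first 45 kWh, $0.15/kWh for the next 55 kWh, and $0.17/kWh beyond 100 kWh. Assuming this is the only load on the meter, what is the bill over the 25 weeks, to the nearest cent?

Runtime = 10 h/week × 25 weeks = 250 h
Energy = 0.47 kW × 250 h = 117.5 kWh
Tier 1 (0–45 kWh): 45 × $0.14 = $6.3
Tier 2 (45–100 kWh): 55 × $0.15 = $8.25
Above 100 kWh: 17.5 × $0.17 = $2.975
Bill = $17.53

$17.53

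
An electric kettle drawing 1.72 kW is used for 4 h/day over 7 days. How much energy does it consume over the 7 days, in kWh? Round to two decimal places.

Runtime = 4 h/day × 7 days = 28 h
Energy = 1.72 kW × 28 h = 48.16 kWh

48.16 kWh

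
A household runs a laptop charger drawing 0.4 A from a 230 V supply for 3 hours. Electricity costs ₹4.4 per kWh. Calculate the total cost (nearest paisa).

Power = 0.4 A × 230 V = 92 W = 0.092 kW
Energy = 0.092 kW × 3 h = 0.276 kWh
Cost = 0.276 kWh × ₹4.4/kWh = ₹1.21

₹1.21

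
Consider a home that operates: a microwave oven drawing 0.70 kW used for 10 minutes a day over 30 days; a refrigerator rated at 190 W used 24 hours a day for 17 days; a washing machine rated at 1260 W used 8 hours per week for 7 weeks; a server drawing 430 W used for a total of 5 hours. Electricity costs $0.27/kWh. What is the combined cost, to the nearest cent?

microwave oven: Runtime = 10 min × 30 = 300 min = 5 h
microwave oven: 0.7 kW × 5 h = 3.5 kWh
refrigerator: Runtime = 24 h × 17 = 408 h
refrigerator: 0.19 kW × 408 h = 77.52 kWh
washing machine: Runtime = 8 h/week × 7 weeks = 56 h
washing machine: 1.26 kW × 56 h = 70.56 kWh
server: 0.43 kW × 5 h = 2.15 kWh
Total energy = 153.73 kWh
Cost = 153.73 × $0.27 = $41.51

$41.51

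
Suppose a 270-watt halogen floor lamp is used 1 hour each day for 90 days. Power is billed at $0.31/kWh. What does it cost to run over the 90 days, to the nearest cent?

Runtime = 1 h/day × 90 days = 90 h
Energy = 0.27 kW × 90 h = 24.3 kWh
Cost = 24.3 kWh × $0.31/kWh = $7.53

$7.53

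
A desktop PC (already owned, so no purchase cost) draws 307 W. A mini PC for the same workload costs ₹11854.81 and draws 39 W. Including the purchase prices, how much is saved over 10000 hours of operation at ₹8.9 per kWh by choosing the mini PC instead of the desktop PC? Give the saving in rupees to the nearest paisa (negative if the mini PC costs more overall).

desktop PC: ₹0.00 + (307/1000) kW × 10000 h × ₹8.9 = ₹0.00 + ₹27323 = ₹27323
mini PC: ₹11854.81 + (39/1000) kW × 10000 h × ₹8.9 = ₹11854.81 + ₹3471 = ₹15325.81
Saving = ₹27323 − ₹15325.81 = ₹11997.19

₹11997.19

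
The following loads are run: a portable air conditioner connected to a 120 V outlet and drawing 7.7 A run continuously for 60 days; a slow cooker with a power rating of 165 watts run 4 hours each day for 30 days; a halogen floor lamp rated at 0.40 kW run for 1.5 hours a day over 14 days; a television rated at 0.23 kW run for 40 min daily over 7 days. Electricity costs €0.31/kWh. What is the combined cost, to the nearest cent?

portable air conditioner: Power = 7.7 A × 120 V = 924 W = 0.924 kW
portable air conditioner: Runtime = 24 h × 60 = 1440 h
portable air conditioner: 0.924 kW × 1440 h = 1330.56 kWh
slow cooker: Runtime = 4 h/day × 30 days = 120 h
slow cooker: 0.165 kW × 120 h = 19.8 kWh
halogen floor lamp: Runtime = 1.5 h/day × 14 days = 21 h
halogen floor lamp: 0.4 kW × 21 h = 8.4 kWh
television: Runtime = 40 min × 7 = 280 min = 4.666666… h
television: 0.23 kW × 4.666666… h = 1.073333… kWh
Total energy = 1359.833333… kWh
Cost = 1359.833333… × €0.31 = €421.55

€421.55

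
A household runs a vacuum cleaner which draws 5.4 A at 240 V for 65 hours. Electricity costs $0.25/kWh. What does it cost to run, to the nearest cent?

$21.06

Power = 5.4 A × 240 V = 1296 W = 1.296 kW
Energy = 1.296 kW × 65 h = 84.24 kWh
Cost = 84.24 kWh × $0.25/kWh = $21.06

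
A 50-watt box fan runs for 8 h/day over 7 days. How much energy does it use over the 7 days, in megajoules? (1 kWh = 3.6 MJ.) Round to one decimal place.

10.1 MJ

Runtime = 8 h/day × 7 days = 56 h
Energy = 0.05 kW × 56 h = 2.8 kWh
= 2.8 × 3.6 MJ = 10.1 MJ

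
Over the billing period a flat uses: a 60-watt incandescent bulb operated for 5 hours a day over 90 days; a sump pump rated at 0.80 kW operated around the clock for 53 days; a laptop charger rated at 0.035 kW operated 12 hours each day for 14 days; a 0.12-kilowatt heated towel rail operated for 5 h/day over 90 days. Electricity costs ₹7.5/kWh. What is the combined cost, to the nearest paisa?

incandescent bulb: Runtime = 5 h/day × 90 days = 450 h
incandescent bulb: 0.06 kW × 450 h = 27 kWh
sump pump: Runtime = 24 h × 53 = 1272 h
sump pump: 0.8 kW × 1272 h = 1017.6 kWh
laptop charger: Runtime = 12 h/day × 14 days = 168 h
laptop charger: 0.035 kW × 168 h = 5.88 kWh
heated towel rail: Runtime = 5 h/day × 90 days = 450 h
heated towel rail: 0.12 kW × 450 h = 54 kWh
Total energy = 1104.48 kWh
Cost = 1104.48 × ₹7.5 = ₹8283.60

₹8283.60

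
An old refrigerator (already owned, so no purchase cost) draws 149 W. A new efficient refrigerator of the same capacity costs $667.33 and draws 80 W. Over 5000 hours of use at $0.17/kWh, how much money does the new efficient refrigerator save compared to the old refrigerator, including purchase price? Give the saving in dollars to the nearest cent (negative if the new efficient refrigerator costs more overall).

old refrigerator: $0.00 + (149/1000) kW × 5000 h × $0.17 = $0.00 + $126.65 = $126.65
new efficient refrigerator: $667.33 + (80/1000) kW × 5000 h × $0.17 = $667.33 + $68 = $735.33
Saving = $126.65 − $735.33 = −$608.68

-$608.68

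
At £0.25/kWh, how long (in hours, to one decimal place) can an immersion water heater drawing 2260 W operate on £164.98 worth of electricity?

292.0 h

Energy available = £164.98 ÷ £0.25/kWh = 659.92 kWh
Hours = 659.92 kWh ÷ 2.26 kW = 292.0 h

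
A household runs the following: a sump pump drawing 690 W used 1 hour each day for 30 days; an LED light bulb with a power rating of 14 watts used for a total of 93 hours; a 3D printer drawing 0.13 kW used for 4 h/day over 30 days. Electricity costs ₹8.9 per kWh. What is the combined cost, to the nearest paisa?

sump pump: Runtime = 1 h/day × 30 days = 30 h
sump pump: 0.69 kW × 30 h = 20.7 kWh
LED light bulb: 0.014 kW × 93 h = 1.302 kWh
3D printer: Runtime = 4 h/day × 30 days = 120 h
3D printer: 0.13 kW × 120 h = 15.6 kWh
Total energy = 37.602 kWh
Cost = 37.602 × ₹8.9 = ₹334.66

₹334.66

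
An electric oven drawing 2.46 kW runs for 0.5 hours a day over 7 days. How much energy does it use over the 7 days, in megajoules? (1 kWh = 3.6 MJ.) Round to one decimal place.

31.0 MJ

Runtime = 0.5 h/day × 7 days = 3.5 h
Energy = 2.46 kW × 3.5 h = 8.61 kWh
= 8.61 × 3.6 MJ = 31.0 MJ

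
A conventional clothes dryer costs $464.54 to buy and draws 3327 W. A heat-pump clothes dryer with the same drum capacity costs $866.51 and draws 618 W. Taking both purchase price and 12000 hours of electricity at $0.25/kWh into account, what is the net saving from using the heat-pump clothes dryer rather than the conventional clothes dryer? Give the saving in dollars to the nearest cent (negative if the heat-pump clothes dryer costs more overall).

$7725.03

conventional clothes dryer: $464.54 + (3327/1000) kW × 12000 h × $0.25 = $464.54 + $9981 = $10445.54
heat-pump clothes dryer: $866.51 + (618/1000) kW × 12000 h × $0.25 = $866.51 + $1854 = $2720.51
Saving = $10445.54 − $2720.51 = $7725.03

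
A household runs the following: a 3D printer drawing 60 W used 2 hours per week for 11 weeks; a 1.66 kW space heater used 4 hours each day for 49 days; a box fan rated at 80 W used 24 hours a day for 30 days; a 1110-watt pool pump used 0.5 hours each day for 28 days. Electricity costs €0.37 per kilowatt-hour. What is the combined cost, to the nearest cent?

3D printer: Runtime = 2 h/week × 11 weeks = 22 h
3D printer: 0.06 kW × 22 h = 1.32 kWh
space heater: Runtime = 4 h/day × 49 days = 196 h
space heater: 1.66 kW × 196 h = 325.36 kWh
box fan: Runtime = 24 h × 30 = 720 h
box fan: 0.08 kW × 720 h = 57.6 kWh
pool pump: Runtime = 0.5 h/day × 28 days = 14 h
pool pump: 1.11 kW × 14 h = 15.54 kWh
Total energy = 399.82 kWh
Cost = 399.82 × €0.37 = €147.93

€147.93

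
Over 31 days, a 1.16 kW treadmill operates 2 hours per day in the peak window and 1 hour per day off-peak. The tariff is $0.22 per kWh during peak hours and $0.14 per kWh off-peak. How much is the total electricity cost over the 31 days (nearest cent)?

Peak energy = 1.16 kW × 2 h × 31 = 71.92 kWh
Off-peak energy = 1.16 kW × 1 h × 31 = 35.96 kWh
Cost = 71.92 × $0.22 + 35.96 × $0.14 = $15.8224 + $5.0344 = $20.86

$20.86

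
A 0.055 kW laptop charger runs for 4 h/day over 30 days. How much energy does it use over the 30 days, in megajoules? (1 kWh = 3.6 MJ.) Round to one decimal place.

Runtime = 4 h/day × 30 days = 120 h
Energy = 0.055 kW × 120 h = 6.6 kWh
= 6.6 × 3.6 MJ = 23.8 MJ

23.8 MJ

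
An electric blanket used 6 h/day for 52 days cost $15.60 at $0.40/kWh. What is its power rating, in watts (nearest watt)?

Energy = $15.60 ÷ $0.40/kWh = 39 kWh
Runtime = 6 h/day × 52 days = 312 h
Power = 39 kWh ÷ 312 h = 0.125 kW = 125 W

125 W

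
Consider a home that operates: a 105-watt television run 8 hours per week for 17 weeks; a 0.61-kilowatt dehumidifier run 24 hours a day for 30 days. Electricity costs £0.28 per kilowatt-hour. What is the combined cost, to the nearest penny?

£126.97

television: Runtime = 8 h/week × 17 weeks = 136 h
television: 0.105 kW × 136 h = 14.28 kWh
dehumidifier: Runtime = 24 h × 30 = 720 h
dehumidifier: 0.61 kW × 720 h = 439.2 kWh
Total energy = 453.48 kWh
Cost = 453.48 × £0.28 = £126.97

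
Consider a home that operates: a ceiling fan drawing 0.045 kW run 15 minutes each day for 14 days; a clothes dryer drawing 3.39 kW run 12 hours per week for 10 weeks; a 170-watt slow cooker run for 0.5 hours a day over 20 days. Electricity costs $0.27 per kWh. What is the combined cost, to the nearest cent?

$110.34

ceiling fan: Runtime = 15 min × 14 = 210 min = 3.5 h
ceiling fan: 0.045 kW × 3.5 h = 0.1575 kWh
clothes dryer: Runtime = 12 h/week × 10 weeks = 120 h
clothes dryer: 3.39 kW × 120 h = 406.8 kWh
slow cooker: Runtime = 0.5 h/day × 20 days = 10 h
slow cooker: 0.17 kW × 10 h = 1.7 kWh
Total energy = 408.6575 kWh
Cost = 408.6575 × $0.27 = $110.34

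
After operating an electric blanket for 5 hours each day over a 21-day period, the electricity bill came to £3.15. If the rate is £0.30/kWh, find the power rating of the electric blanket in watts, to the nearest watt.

Energy = £3.15 ÷ £0.30/kWh = 10.5 kWh
Runtime = 5 h/day × 21 days = 105 h
Power = 10.5 kWh ÷ 105 h = 0.1 kW = 100 W

100 W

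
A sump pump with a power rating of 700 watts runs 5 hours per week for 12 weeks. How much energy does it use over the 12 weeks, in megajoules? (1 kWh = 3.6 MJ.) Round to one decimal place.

151.2 MJ

Runtime = 5 h/week × 12 weeks = 60 h
Energy = 0.7 kW × 60 h = 42 kWh
= 42 × 3.6 MJ = 151.2 MJ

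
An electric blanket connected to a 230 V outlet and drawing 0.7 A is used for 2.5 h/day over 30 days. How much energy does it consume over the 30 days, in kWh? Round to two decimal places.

12.08 kWh

Power = 0.7 A × 230 V = 161 W = 0.161 kW
Runtime = 2.5 h/day × 30 days = 75 h
Energy = 0.161 kW × 75 h = 12.075 kWh ≈ 12.08 kWh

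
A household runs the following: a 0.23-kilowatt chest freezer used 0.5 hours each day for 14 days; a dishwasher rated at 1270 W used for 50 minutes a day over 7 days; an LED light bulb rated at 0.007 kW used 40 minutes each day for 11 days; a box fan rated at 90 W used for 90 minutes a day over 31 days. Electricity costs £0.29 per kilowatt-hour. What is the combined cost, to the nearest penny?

chest freezer: Runtime = 0.5 h/day × 14 days = 7 h
chest freezer: 0.23 kW × 7 h = 1.61 kWh
dishwasher: Runtime = 50 min × 7 = 350 min = 5.833333… h
dishwasher: 1.27 kW × 5.833333… h = 7.408333… kWh
LED light bulb: Runtime = 40 min × 11 = 440 min = 7.333333… h
LED light bulb: 0.007 kW × 7.333333… h = 0.051333… kWh
box fan: Runtime = 90 min × 31 = 2790 min = 46.5 h
box fan: 0.09 kW × 46.5 h = 4.185 kWh
Total energy = 13.254666… kWh
Cost = 13.254666… × £0.29 = £3.84

£3.84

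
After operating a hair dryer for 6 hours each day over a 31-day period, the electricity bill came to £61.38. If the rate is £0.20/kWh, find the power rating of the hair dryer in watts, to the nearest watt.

1650 W

Energy = £61.38 ÷ £0.20/kWh = 306.9 kWh
Runtime = 6 h/day × 31 days = 186 h
Power = 306.9 kWh ÷ 186 h = 1.65 kW = 1650 W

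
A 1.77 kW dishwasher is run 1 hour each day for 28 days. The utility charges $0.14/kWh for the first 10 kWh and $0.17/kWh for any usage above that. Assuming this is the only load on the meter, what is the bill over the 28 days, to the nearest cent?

$8.13

Runtime = 1 h/day × 28 days = 28 h
Energy = 1.77 kW × 28 h = 49.56 kWh
Tier 1 (0–10 kWh): 10 × $0.14 = $1.4
Above 10 kWh: 39.56 × $0.17 = $6.7252
Bill = $8.13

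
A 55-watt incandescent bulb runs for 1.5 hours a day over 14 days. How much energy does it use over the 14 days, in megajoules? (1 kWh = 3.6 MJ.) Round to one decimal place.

Runtime = 1.5 h/day × 14 days = 21 h
Energy = 0.055 kW × 21 h = 1.155 kWh
= 1.155 × 3.6 MJ = 4.2 MJ

4.2 MJ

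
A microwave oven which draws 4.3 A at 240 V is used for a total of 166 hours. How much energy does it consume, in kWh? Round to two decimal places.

171.31 kWh

Power = 4.3 A × 240 V = 1032 W = 1.032 kW
Energy = 1.032 kW × 166 h = 171.312 kWh ≈ 171.31 kWh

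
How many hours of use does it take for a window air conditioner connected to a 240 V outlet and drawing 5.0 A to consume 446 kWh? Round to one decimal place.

Power = 5.0 A × 240 V = 1200 W = 1.2 kW
Hours = 446 kWh ÷ 1.2 kW = 371.7 h

371.7 h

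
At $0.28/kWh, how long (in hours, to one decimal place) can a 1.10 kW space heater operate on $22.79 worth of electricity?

Energy available = $22.79 ÷ $0.28/kWh = 81.3929 kWh
Hours = 81.3929 kWh ÷ 1.1 kW = 74.0 h

74.0 h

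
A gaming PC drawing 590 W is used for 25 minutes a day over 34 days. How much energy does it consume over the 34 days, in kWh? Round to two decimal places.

Runtime = 25 min × 34 = 850 min = 14.166666… h
Energy = 0.59 kW × 14.166666… h = 8.358333… kWh ≈ 8.36 kWh

8.36 kWh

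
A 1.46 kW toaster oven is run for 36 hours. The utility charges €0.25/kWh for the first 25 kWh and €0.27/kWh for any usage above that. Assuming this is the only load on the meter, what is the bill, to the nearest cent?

€13.69

Energy = 1.46 kW × 36 h = 52.56 kWh
Tier 1 (0–25 kWh): 25 × €0.25 = €6.25
Above 25 kWh: 27.56 × €0.27 = €7.4412
Bill = €13.69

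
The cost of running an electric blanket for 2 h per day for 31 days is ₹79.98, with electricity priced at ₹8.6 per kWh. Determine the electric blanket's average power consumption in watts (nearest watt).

150 W

Energy = ₹79.98 ÷ ₹8.6/kWh = 9.3 kWh
Runtime = 2 h/day × 31 days = 62 h
Power = 9.3 kWh ÷ 62 h = 0.15 kW = 150 W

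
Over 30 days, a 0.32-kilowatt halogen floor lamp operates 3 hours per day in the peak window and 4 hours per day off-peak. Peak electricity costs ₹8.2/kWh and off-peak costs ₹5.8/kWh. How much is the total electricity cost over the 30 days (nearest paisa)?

₹458.88

Peak energy = 0.32 kW × 3 h × 30 = 28.8 kWh
Off-peak energy = 0.32 kW × 4 h × 30 = 38.4 kWh
Cost = 28.8 × ₹8.2 + 38.4 × ₹5.8 = ₹236.16 + ₹222.72 = ₹458.88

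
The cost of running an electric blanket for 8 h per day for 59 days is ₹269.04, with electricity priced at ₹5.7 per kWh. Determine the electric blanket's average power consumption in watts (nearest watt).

100 W

Energy = ₹269.04 ÷ ₹5.7/kWh = 47.2 kWh
Runtime = 8 h/day × 59 days = 472 h
Power = 47.2 kWh ÷ 472 h = 0.1 kW = 100 W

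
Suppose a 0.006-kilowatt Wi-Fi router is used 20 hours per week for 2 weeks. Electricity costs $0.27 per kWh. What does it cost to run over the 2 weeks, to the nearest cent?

$0.06

Runtime = 20 h/week × 2 weeks = 40 h
Energy = 0.006 kW × 40 h = 0.24 kWh
Cost = 0.24 kWh × $0.27/kWh = $0.06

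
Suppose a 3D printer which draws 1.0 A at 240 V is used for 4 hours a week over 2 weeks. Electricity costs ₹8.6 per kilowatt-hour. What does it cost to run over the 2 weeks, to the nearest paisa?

Power = 1.0 A × 240 V = 240 W = 0.24 kW
Runtime = 4 h/week × 2 weeks = 8 h
Energy = 0.24 kW × 8 h = 1.92 kWh
Cost = 1.92 kWh × ₹8.6/kWh = ₹16.51

₹16.51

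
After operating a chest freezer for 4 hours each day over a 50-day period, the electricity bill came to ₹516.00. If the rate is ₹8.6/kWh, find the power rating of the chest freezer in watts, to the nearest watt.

300 W

Energy = ₹516.00 ÷ ₹8.6/kWh = 60 kWh
Runtime = 4 h/day × 50 days = 200 h
Power = 60 kWh ÷ 200 h = 0.3 kW = 300 W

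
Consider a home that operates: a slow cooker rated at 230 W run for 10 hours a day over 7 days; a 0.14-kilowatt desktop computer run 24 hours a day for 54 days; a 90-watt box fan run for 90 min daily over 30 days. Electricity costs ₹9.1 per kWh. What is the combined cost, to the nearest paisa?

slow cooker: Runtime = 10 h/day × 7 days = 70 h
slow cooker: 0.23 kW × 70 h = 16.1 kWh
desktop computer: Runtime = 24 h × 54 = 1296 h
desktop computer: 0.14 kW × 1296 h = 181.44 kWh
box fan: Runtime = 90 min × 30 = 2700 min = 45 h
box fan: 0.09 kW × 45 h = 4.05 kWh
Total energy = 201.59 kWh
Cost = 201.59 × ₹9.1 = ₹1834.47

₹1834.47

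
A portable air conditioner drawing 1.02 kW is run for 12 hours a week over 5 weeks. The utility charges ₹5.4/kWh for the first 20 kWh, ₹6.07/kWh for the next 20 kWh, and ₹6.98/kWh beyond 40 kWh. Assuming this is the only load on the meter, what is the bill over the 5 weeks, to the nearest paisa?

₹377.38

Runtime = 12 h/week × 5 weeks = 60 h
Energy = 1.02 kW × 60 h = 61.2 kWh
Tier 1 (0–20 kWh): 20 × ₹5.4 = ₹108
Tier 2 (20–40 kWh): 20 × ₹6.07 = ₹121.4
Above 40 kWh: 21.2 × ₹6.98 = ₹147.976
Bill = ₹377.38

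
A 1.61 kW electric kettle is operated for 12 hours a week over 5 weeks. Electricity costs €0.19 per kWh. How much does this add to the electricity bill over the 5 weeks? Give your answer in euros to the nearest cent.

Runtime = 12 h/week × 5 weeks = 60 h
Energy = 1.61 kW × 60 h = 96.6 kWh
Cost = 96.6 kWh × €0.19/kWh = €18.35

€18.35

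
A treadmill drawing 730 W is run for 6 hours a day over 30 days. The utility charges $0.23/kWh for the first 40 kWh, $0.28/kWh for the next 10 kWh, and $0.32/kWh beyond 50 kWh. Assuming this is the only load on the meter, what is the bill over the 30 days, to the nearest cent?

$38.05

Runtime = 6 h/day × 30 days = 180 h
Energy = 0.73 kW × 180 h = 131.4 kWh
Tier 1 (0–40 kWh): 40 × $0.23 = $9.2
Tier 2 (40–50 kWh): 10 × $0.28 = $2.8
Above 50 kWh: 81.4 × $0.32 = $26.048
Bill = $38.05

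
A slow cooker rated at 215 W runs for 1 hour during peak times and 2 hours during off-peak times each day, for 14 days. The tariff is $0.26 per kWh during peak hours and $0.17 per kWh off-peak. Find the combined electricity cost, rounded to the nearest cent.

Peak energy = 0.215 kW × 1 h × 14 = 3.01 kWh
Off-peak energy = 0.215 kW × 2 h × 14 = 6.02 kWh
Cost = 3.01 × $0.26 + 6.02 × $0.17 = $0.7826 + $1.0234 = $1.81

$1.81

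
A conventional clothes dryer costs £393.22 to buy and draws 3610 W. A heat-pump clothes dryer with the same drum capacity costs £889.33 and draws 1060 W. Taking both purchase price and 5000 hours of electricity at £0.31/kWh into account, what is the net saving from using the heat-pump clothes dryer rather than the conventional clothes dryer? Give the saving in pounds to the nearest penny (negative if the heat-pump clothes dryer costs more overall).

conventional clothes dryer: £393.22 + (3610/1000) kW × 5000 h × £0.31 = £393.22 + £5595.5 = £5988.72
heat-pump clothes dryer: £889.33 + (1060/1000) kW × 5000 h × £0.31 = £889.33 + £1643 = £2532.33
Saving = £5988.72 − £2532.33 = £3456.39

£3456.39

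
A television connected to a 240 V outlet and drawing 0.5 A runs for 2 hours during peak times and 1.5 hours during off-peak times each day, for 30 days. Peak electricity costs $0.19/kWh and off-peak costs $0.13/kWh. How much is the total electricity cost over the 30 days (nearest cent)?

$2.07

Power = 0.5 A × 240 V = 120 W = 0.12 kW
Peak energy = 0.12 kW × 2 h × 30 = 7.2 kWh
Off-peak energy = 0.12 kW × 1.5 h × 30 = 5.4 kWh
Cost = 7.2 × $0.19 + 5.4 × $0.13 = $1.368 + $0.702 = $2.07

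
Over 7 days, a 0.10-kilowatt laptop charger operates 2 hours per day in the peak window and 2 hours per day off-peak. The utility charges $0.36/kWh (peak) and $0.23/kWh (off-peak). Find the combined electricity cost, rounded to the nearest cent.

Peak energy = 0.1 kW × 2 h × 7 = 1.4 kWh
Off-peak energy = 0.1 kW × 2 h × 7 = 1.4 kWh
Cost = 1.4 × $0.36 + 1.4 × $0.23 = $0.504 + $0.322 = $0.83

$0.83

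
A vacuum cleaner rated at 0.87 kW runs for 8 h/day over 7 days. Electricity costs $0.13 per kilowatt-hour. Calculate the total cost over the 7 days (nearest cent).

$6.33

Runtime = 8 h/day × 7 days = 56 h
Energy = 0.87 kW × 56 h = 48.72 kWh
Cost = 48.72 kWh × $0.13/kWh = $6.33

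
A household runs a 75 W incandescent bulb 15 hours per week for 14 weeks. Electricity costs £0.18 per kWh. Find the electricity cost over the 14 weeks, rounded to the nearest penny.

Runtime = 15 h/week × 14 weeks = 210 h
Energy = 0.075 kW × 210 h = 15.75 kWh
Cost = 15.75 kWh × £0.18/kWh = £2.84

£2.84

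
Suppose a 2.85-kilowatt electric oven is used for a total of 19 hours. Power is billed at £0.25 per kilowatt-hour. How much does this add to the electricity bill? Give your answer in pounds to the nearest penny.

£13.54

Energy = 2.85 kW × 19 h = 54.15 kWh
Cost = 54.15 kWh × £0.25/kWh = £13.54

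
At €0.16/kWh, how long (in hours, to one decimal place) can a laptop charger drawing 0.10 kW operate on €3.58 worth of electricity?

223.8 h

Energy available = €3.58 ÷ €0.16/kWh = 22.375 kWh
Hours = 22.375 kWh ÷ 0.1 kW = 223.8 h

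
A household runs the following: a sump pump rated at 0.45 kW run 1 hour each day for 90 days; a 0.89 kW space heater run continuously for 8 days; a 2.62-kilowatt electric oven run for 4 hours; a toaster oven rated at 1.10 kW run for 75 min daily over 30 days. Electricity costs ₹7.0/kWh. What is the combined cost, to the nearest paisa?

₹1841.77

sump pump: Runtime = 1 h/day × 90 days = 90 h
sump pump: 0.45 kW × 90 h = 40.5 kWh
space heater: Runtime = 24 h × 8 = 192 h
space heater: 0.89 kW × 192 h = 170.88 kWh
electric oven: 2.62 kW × 4 h = 10.48 kWh
toaster oven: Runtime = 75 min × 30 = 2250 min = 37.5 h
toaster oven: 1.1 kW × 37.5 h = 41.25 kWh
Total energy = 263.11 kWh
Cost = 263.11 × ₹7.0 = ₹1841.77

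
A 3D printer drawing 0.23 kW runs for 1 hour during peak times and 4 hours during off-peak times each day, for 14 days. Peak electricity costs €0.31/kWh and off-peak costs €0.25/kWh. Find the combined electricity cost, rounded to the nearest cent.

€4.22

Peak energy = 0.23 kW × 1 h × 14 = 3.22 kWh
Off-peak energy = 0.23 kW × 4 h × 14 = 12.88 kWh
Cost = 3.22 × €0.31 + 12.88 × €0.25 = €0.9982 + €3.22 = €4.22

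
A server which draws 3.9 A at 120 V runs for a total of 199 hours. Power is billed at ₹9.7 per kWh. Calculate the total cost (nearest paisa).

Power = 3.9 A × 120 V = 468 W = 0.468 kW
Energy = 0.468 kW × 199 h = 93.132 kWh
Cost = 93.132 kWh × ₹9.7/kWh = ₹903.38

₹903.38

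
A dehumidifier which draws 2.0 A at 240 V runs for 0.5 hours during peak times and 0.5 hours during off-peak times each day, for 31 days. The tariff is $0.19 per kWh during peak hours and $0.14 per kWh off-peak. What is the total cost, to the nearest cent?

Power = 2.0 A × 240 V = 480 W = 0.48 kW
Peak energy = 0.48 kW × 0.5 h × 31 = 7.44 kWh
Off-peak energy = 0.48 kW × 0.5 h × 31 = 7.44 kWh
Cost = 7.44 × $0.19 + 7.44 × $0.14 = $1.4136 + $1.0416 = $2.46

$2.46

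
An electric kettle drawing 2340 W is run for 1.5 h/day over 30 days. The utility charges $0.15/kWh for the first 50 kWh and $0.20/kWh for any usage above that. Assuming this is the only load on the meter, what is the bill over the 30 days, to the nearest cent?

$18.56

Runtime = 1.5 h/day × 30 days = 45 h
Energy = 2.34 kW × 45 h = 105.3 kWh
Tier 1 (0–50 kWh): 50 × $0.15 = $7.5
Above 50 kWh: 55.3 × $0.20 = $11.06
Bill = $18.56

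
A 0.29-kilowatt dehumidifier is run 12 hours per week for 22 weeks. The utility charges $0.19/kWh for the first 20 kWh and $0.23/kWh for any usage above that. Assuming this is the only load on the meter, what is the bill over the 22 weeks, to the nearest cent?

Runtime = 12 h/week × 22 weeks = 264 h
Energy = 0.29 kW × 264 h = 76.56 kWh
Tier 1 (0–20 kWh): 20 × $0.19 = $3.8
Above 20 kWh: 56.56 × $0.23 = $13.0088
Bill = $16.81

$16.81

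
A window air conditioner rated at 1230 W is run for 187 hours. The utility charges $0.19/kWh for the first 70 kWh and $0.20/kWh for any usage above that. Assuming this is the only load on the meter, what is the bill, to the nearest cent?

Energy = 1.23 kW × 187 h = 230.01 kWh
Tier 1 (0–70 kWh): 70 × $0.19 = $13.3
Above 70 kWh: 160.01 × $0.20 = $32.002
Bill = $45.30

$45.30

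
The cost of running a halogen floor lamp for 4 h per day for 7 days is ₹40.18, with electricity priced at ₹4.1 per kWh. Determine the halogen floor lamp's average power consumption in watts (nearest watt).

350 W

Energy = ₹40.18 ÷ ₹4.1/kWh = 9.8 kWh
Runtime = 4 h/day × 7 days = 28 h
Power = 9.8 kWh ÷ 28 h = 0.35 kW = 350 W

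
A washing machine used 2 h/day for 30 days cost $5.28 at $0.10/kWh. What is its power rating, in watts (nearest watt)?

880 W

Energy = $5.28 ÷ $0.10/kWh = 52.8 kWh
Runtime = 2 h/day × 30 days = 60 h
Power = 52.8 kWh ÷ 60 h = 0.88 kW = 880 W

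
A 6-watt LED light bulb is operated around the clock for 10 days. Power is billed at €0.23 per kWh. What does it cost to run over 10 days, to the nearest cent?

€0.33

Runtime = 24 h × 10 = 240 h
Energy = 0.006 kW × 240 h = 1.44 kWh
Cost = 1.44 kWh × €0.23/kWh = €0.33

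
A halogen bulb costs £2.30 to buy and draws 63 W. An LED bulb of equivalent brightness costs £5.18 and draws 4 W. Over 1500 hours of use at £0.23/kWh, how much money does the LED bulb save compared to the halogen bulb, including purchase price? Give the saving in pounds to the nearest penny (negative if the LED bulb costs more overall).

£17.48

halogen bulb: £2.30 + (63/1000) kW × 1500 h × £0.23 = £2.30 + £21.735 = £24.035
LED bulb: £5.18 + (4/1000) kW × 1500 h × £0.23 = £5.18 + £1.38 = £6.56
Saving = £24.035 − £6.56 = £17.475 → £17.48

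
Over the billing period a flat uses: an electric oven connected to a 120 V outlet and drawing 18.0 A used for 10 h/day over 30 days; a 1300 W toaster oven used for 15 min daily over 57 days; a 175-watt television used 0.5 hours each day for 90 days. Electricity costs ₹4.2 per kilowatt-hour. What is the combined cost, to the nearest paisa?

electric oven: Power = 18.0 A × 120 V = 2160 W = 2.16 kW
electric oven: Runtime = 10 h/day × 30 days = 300 h
electric oven: 2.16 kW × 300 h = 648 kWh
toaster oven: Runtime = 15 min × 57 = 855 min = 14.25 h
toaster oven: 1.3 kW × 14.25 h = 18.525 kWh
television: Runtime = 0.5 h/day × 90 days = 45 h
television: 0.175 kW × 45 h = 7.875 kWh
Total energy = 674.4 kWh
Cost = 674.4 × ₹4.2 = ₹2832.48

₹2832.48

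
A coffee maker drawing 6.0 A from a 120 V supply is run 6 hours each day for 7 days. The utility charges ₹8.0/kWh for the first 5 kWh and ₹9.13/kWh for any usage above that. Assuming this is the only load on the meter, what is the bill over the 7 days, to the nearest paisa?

Power = 6.0 A × 120 V = 720 W = 0.72 kW
Runtime = 6 h/day × 7 days = 42 h
Energy = 0.72 kW × 42 h = 30.24 kWh
Tier 1 (0–5 kWh): 5 × ₹8.0 = ₹40
Above 5 kWh: 25.24 × ₹9.13 = ₹230.4412
Bill = ₹270.44

₹270.44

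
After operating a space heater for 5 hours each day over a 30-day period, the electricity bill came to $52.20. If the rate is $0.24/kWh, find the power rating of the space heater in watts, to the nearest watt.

1450 W

Energy = $52.20 ÷ $0.24/kWh = 217.5 kWh
Runtime = 5 h/day × 30 days = 150 h
Power = 217.5 kWh ÷ 150 h = 1.45 kW = 1450 W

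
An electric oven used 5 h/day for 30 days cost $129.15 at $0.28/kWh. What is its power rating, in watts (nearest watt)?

3075 W

Energy = $129.15 ÷ $0.28/kWh = 461.25 kWh
Runtime = 5 h/day × 30 days = 150 h
Power = 461.25 kWh ÷ 150 h = 3.075 kW = 3075 W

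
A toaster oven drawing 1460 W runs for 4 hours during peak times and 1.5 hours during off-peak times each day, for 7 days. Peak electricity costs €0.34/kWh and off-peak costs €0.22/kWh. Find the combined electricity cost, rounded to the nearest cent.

€17.27

Peak energy = 1.46 kW × 4 h × 7 = 40.88 kWh
Off-peak energy = 1.46 kW × 1.5 h × 7 = 15.33 kWh
Cost = 40.88 × €0.34 + 15.33 × €0.22 = €13.8992 + €3.3726 = €17.27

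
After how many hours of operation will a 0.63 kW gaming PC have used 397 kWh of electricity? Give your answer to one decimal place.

Hours = 397 kWh ÷ 0.63 kW = 630.2 h

630.2 h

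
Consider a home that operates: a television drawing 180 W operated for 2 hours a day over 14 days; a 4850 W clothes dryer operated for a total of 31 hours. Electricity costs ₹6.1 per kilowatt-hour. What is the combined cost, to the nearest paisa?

television: Runtime = 2 h/day × 14 days = 28 h
television: 0.18 kW × 28 h = 5.04 kWh
clothes dryer: 4.85 kW × 31 h = 150.35 kWh
Total energy = 155.39 kWh
Cost = 155.39 × ₹6.1 = ₹947.88

₹947.88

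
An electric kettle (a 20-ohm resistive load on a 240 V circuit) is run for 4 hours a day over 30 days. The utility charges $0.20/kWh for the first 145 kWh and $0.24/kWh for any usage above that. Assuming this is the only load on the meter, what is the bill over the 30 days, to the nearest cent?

Power = V²/R = 240²/20 = 2880 W = 2.88 kW
Runtime = 4 h/day × 30 days = 120 h
Energy = 2.88 kW × 120 h = 345.6 kWh
Tier 1 (0–145 kWh): 145 × $0.20 = $29
Above 145 kWh: 200.6 × $0.24 = $48.144
Bill = $77.14

$77.14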